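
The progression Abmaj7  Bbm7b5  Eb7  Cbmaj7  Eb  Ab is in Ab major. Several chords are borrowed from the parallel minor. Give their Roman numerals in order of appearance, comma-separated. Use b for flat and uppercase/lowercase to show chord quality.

iiø7, bIIImaj7

The diatonic triads in Ab major are Ab, Bbm, Cm, Db, Eb, Fm, Gdim. Of the given chords, Abmaj7, Eb7, Eb and Ab are diatonic. Bbm7b5 (Bb–Db–Fb–Ab) doesn't fit — on degree 2 Ab major would have Bbm (ii). Bbm7b5 is the degree-2 chord of Ab minor, so it is the borrowed iiø7. Cbmaj7 (Cb–Eb–Gb–Bb) is not: scale degree 3 in Ab major carries Cm (iii). In Ab minor the chord on that degree is Cbmaj7, so here it functions as bIIImaj7, borrowed from the parallel minor.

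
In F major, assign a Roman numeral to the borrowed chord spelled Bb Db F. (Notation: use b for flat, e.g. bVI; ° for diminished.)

iv

The root Bb is the diatonic 4th degree of F major; the borrowing shows in the chord quality. Bb–Db–F is a minor chord — the form found in F minor, not the diatonic IV (Bb). Borrowed into F major it is written iv.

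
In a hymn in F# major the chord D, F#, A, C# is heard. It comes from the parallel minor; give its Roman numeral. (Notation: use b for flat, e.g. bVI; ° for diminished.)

The root D is the lowered 6th scale degree — diatonically F# major has D# there. The diatonic chord on degree 6 would be D#m (vi), but D–F#–A–C# is the major-seventh chord from F# minor. As a borrowed chord it is labeled bVImaj7.

bVImaj7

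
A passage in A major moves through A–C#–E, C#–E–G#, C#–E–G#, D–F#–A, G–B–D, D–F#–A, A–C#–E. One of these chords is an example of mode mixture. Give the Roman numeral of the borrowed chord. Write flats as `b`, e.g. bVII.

A major has the diatonic set A, Bm, C#m, D, E, F#m, G#dim. A–C#–E = A, C#–E–G# = C#m and D–F#–A = D are all diatonic. But G–B–D is foreign: the diatonic vii° on degree 7 is G#dim, whereas G comes from A minor. It is labeled bVII.

bVII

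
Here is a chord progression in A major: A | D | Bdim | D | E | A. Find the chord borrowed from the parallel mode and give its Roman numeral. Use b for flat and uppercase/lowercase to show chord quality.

ii°

A major has the diatonic set A, Bm, C#m, D, E, F#m, G#dim. Of the given chords, A, D and E are diatonic. Bdim (B–D–F) is not: scale degree 2 in A major carries Bm (ii). In A minor the chord on that degree is Bdim, so here it functions as ii°, borrowed from the parallel minor.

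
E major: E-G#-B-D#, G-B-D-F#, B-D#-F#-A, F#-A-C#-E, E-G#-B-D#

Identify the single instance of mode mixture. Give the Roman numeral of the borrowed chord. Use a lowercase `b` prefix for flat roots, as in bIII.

bIIImaj7

In E major the diatonic chords are E, F#m, G#m, A, B, C#m, D#dim. E–G#–B–D# = Emaj7, B–D#–F#–A = B7 and F#–A–C#–E = F#m7 all belong to that set. G–B–D–F# is not: scale degree 3 in E major carries G#m (iii). In E minor the chord on that degree is Gmaj7, so here it functions as bIIImaj7, borrowed from the parallel minor.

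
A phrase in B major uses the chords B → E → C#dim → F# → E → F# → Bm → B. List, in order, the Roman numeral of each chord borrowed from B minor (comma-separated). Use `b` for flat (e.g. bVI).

The diatonic triads in B major are B, C#m, D#m, E, F#, G#m, A#dim. B, E and F# are all diatonic. But C#dim (C#–E–G) is foreign: the diatonic ii on degree 2 is C#m, whereas C#dim comes from B minor. It is labeled ii°. Bm (B–D–F#) doesn't fit — on degree 1 B major would have B (I). Bm is the degree-1 chord of B minor, so it is the borrowed i.

ii°, i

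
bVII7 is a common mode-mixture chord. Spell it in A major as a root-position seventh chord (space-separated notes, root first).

The root of bVII7 is the lowered 7th degree: G# becomes G. In A minor the chord on G is G–B–D–F.

G B D F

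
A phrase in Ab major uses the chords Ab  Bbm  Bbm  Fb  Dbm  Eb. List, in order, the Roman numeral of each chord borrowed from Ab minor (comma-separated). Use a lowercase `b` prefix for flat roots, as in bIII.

The diatonic triads in Ab major are Ab, Bbm, Cm, Db, Eb, Fm, Gdim. Ab, Bbm and Eb all belong to that set. Fb (Fb–Ab–Cb) doesn't fit — on degree 6 Ab major would have Fm (vi). Fb is the degree-6 chord of Ab minor, so it is the borrowed bVI. Dbm (Db–Fb–Ab) is not: scale degree 4 in Ab major carries Db (IV). In Ab minor the chord on that degree is Dbm, so here it functions as iv, borrowed from the parallel minor.

bVI, iv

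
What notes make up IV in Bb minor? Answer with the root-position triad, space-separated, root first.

The root, Eb, is scale degree 4 — the same note in Bb minor and Bb major; only the chord quality changes. Stacking thirds in Bb major on Eb gives Eb–G–Bb.

Eb G Bb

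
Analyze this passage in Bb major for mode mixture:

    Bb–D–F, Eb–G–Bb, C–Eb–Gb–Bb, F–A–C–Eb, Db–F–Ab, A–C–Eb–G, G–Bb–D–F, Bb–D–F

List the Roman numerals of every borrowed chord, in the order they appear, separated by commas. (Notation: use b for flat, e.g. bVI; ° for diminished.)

iiø7, bIII

The diatonic triads in Bb major are Bb, Cm, Dm, Eb, F, Gm, Adim. Bb–D–F = Bb, Eb–G–Bb = Eb, F–A–C–Eb = F7, A–C–Eb–G = Am7b5 and G–Bb–D–F = Gm7 all belong to that set. C–Eb–Gb–Bb is not: scale degree 2 in Bb major carries Cm (ii). In Bb minor the chord on that degree is Cm7b5, so here it functions as iiø7, borrowed from the parallel minor. Db–F–Ab doesn't fit — on degree 3 Bb major would have Dm (iii). Db is the degree-3 chord of Bb minor, so it is the borrowed bIII.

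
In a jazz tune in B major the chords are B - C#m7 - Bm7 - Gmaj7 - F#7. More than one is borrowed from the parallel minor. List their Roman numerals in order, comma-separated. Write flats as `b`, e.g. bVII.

i7, bVImaj7

In B major the diatonic chords are B, C#m, D#m, E, F#, G#m, A#dim. B, C#m7 and F#7 all belong to that set. Bm7 (B–D–F#–A) doesn't fit — on degree 1 B major would have B (I). Bm7 is the degree-1 chord of B minor, so it is the borrowed i7. Gmaj7 (G–B–D–F#) is not: scale degree 6 in B major carries G#m (vi). In B minor the chord on that degree is Gmaj7, so here it functions as bVImaj7, borrowed from the parallel minor.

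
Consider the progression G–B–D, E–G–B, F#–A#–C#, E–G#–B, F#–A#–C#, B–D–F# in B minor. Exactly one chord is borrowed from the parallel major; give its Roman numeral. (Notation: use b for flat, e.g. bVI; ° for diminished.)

IV

B minor has the diatonic set Bm, C#dim, D, Em, F#, G, A (with V from harmonic minor). G–B–D = G, E–G–B = Em, F#–A#–C# = F# and B–D–F# = Bm are all diatonic. E–G#–B is not: scale degree 4 in B minor carries Em (iv). In B major the chord on that degree is E, so here it functions as IV, borrowed from the parallel major.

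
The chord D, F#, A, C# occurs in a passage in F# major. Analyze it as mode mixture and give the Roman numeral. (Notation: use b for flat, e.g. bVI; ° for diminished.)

bVImaj7

D is the lowered form of scale degree 6 in F# major (the diatonic degree 6 is D#). D–F#–A–C# is a major-seventh chord — the form found in F# minor, not the diatonic vi (D#m). Borrowed into F# major it is written bVImaj7.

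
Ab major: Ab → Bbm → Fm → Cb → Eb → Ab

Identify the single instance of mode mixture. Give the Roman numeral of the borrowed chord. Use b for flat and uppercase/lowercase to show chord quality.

bIII

The diatonic triads in Ab major are Ab, Bbm, Cm, Db, Eb, Fm, Gdim. Ab, Bbm, Fm and Eb all belong to that set. Cb (Cb–Eb–Gb) is not: scale degree 3 in Ab major carries Cm (iii). In Ab minor the chord on that degree is Cb, so here it functions as bIII, borrowed from the parallel minor.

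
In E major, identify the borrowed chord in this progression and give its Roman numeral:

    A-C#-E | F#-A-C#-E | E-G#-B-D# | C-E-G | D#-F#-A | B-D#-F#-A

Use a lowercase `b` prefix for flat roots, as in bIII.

bVI

The diatonic triads in E major are E, F#m, G#m, A, B, C#m, D#dim. A–C#–E = A, F#–A–C#–E = F#m7, E–G#–B–D# = Emaj7, D#–F#–A = D#dim and B–D#–F#–A = B7 are all diatonic. But C–E–G is foreign: the diatonic vi on degree 6 is C#m, whereas C comes from E minor. It is labeled bVI.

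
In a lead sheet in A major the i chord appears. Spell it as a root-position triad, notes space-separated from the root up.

A C E

The root, A, is scale degree 1 — the same note in A major and A minor; only the chord quality changes. Building the minor chord from the parallel minor on A: A–C–E.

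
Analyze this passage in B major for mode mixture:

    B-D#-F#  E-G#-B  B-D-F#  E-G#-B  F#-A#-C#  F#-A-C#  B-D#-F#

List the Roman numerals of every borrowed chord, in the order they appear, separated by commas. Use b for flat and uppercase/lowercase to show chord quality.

i, v

In B major the diatonic chords are B, C#m, D#m, E, F#, G#m, A#dim. Of the given chords, B–D#–F# = B, E–G#–B = E and F#–A#–C# = F# are diatonic. But B–D–F# is foreign: the diatonic I on degree 1 is B, whereas Bm comes from B minor. It is labeled i. F#–A–C# doesn't fit — on degree 5 B major would have F# (V). F#m is the degree-5 chord of B minor, so it is the borrowed v.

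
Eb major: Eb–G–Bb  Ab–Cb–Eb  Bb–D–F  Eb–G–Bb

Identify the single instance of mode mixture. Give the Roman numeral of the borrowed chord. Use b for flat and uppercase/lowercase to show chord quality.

Eb major has the diatonic set Eb, Fm, Gm, Ab, Bb, Cm, Ddim. Eb–G–Bb = Eb and Bb–D–F = Bb are both diatonic. But Ab–Cb–Eb is foreign: the diatonic IV on degree 4 is Ab, whereas Abm comes from Eb minor. It is labeled iv.

iv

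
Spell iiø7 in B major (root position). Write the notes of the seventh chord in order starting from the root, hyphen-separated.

iiø7 is built on scale degree 2, which is C# in both B major and its parallel. In B minor the chord on C# is C#–E–G–B.

C#-E-G-B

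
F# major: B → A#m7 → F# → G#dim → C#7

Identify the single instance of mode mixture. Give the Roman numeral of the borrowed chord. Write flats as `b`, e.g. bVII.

The diatonic triads in F# major are F#, G#m, A#m, B, C#, D#m, E#dim. Of the given chords, B, A#m7, F# and C#7 are diatonic. But G#dim (G#–B–D) is foreign: the diatonic ii on degree 2 is G#m, whereas G#dim comes from F# minor. It is labeled ii°.

ii°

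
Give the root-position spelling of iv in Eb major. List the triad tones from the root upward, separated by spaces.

iv is built on scale degree 4, which is Ab in both Eb major and its parallel. Building the minor chord from the parallel minor on Ab: Ab–Cb–Eb.

Ab Cb Eb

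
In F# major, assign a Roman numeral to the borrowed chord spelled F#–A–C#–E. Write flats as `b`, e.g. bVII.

i7

F# is scale degree 1 in F# major. F#–A–C#–E is a minor-seventh chord — the form found in F# minor, not the diatonic I (F#). Borrowed into F# major it is written i7.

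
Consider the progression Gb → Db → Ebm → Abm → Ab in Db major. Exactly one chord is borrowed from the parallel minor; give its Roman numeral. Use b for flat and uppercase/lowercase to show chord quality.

v

In Db major the diatonic chords are Db, Ebm, Fm, Gb, Ab, Bbm, Cdim. Gb, Db, Ebm and Ab are all diatonic. But Abm (Ab–Cb–Eb) is foreign: the diatonic V on degree 5 is Ab, whereas Abm comes from Db minor. It is labeled v.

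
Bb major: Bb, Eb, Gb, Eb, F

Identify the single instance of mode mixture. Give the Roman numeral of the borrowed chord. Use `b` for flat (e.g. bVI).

bVI

In Bb major the diatonic chords are Bb, Cm, Dm, Eb, F, Gm, Adim. Bb, Eb and F are all diatonic. Gb (Gb–Bb–Db) doesn't fit — on degree 6 Bb major would have Gm (vi). Gb is the degree-6 chord of Bb minor, so it is the borrowed bVI.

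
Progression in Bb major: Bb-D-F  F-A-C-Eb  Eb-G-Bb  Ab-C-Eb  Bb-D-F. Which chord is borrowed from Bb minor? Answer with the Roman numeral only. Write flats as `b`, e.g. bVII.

In Bb major the diatonic chords are Bb, Cm, Dm, Eb, F, Gm, Adim. Bb–D–F = Bb, F–A–C–Eb = F7 and Eb–G–Bb = Eb all belong to that set. Ab–C–Eb doesn't fit — on degree 7 Bb major would have Adim (vii°). Ab is the degree-7 chord of Bb minor, so it is the borrowed bVII.

bVII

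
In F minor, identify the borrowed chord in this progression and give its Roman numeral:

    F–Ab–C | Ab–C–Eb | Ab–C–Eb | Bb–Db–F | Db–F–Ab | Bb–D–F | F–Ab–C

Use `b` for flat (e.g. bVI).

The diatonic triads in F minor (with V from harmonic minor) are Fm, Gdim, Ab, Bbm, C, Db, Eb. Of the given chords, F–Ab–C = Fm, Ab–C–Eb = Ab, Bb–Db–F = Bbm and Db–F–Ab = Db are diatonic. Bb–D–F is not: scale degree 4 in F minor carries Bbm (iv). In F major the chord on that degree is Bb, so here it functions as IV, borrowed from the parallel major.

IV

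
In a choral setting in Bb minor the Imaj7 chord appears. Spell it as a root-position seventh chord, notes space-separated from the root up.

Bb D F A

The root, Bb, is scale degree 1 — the same note in Bb minor and Bb major; only the chord quality changes. Building the major-seventh chord from the parallel major on Bb: Bb–D–F–A.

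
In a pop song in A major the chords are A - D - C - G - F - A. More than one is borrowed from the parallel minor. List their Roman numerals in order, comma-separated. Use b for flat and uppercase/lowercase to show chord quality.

bIII, bVII, bVI

The diatonic triads in A major are A, Bm, C#m, D, E, F#m, G#dim. A and D both belong to that set. C (C–E–G) is not: scale degree 3 in A major carries C#m (iii). In A minor the chord on that degree is C, so here it functions as bIII, borrowed from the parallel minor. G (G–B–D) doesn't fit — on degree 7 A major would have G#dim (vii°). G is the degree-7 chord of A minor, so it is the borrowed bVII. F (F–A–C) is not: scale degree 6 in A major carries F#m (vi). In A minor the chord on that degree is F, so here it functions as bVI, borrowed from the parallel minor.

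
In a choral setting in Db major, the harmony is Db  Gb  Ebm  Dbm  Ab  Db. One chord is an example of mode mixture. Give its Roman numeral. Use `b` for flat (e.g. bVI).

The diatonic triads in Db major are Db, Ebm, Fm, Gb, Ab, Bbm, Cdim. Of the given chords, Db, Gb, Ebm and Ab are diatonic. Dbm (Db–Fb–Ab) is not: scale degree 1 in Db major carries Db (I). In Db minor the chord on that degree is Dbm, so here it functions as i, borrowed from the parallel minor.

i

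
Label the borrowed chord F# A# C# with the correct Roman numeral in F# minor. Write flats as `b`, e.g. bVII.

I

The root F# is the diatonic 1st degree of F# minor; the borrowing shows in the chord quality. Diatonically F# minor has F#m (i) on that degree; F#–A#–C# is instead the major chord native to F# major, so it takes the label I.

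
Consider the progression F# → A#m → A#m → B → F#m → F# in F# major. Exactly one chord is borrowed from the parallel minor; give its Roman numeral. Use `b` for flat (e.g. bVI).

In F# major the diatonic chords are F#, G#m, A#m, B, C#, D#m, E#dim. Of the given chords, F#, A#m and B are diatonic. F#m (F#–A–C#) doesn't fit — on degree 1 F# major would have F# (I). F#m is the degree-1 chord of F# minor, so it is the borrowed i.

i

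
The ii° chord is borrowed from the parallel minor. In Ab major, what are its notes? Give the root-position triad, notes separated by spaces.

ii° is built on scale degree 2, which is Bb in both Ab major and its parallel. Building the diminished chord from the parallel minor on Bb: Bb–Db–Fb.

Bb Db Fb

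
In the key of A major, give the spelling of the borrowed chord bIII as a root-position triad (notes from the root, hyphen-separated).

The root of bIII is the lowered 3rd degree: C# becomes C. Building the major chord from the parallel minor on C: C–E–G.

C-E-G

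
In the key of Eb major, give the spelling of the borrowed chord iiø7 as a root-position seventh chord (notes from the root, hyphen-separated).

F-Ab-Cb-Eb

iiø7 is built on scale degree 2, which is F in both Eb major and its parallel. In Eb minor the chord on F is F–Ab–Cb–Eb.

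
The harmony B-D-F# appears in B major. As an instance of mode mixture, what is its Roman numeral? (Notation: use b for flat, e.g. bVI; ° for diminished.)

The root B is the diatonic 1st degree of B major; the borrowing shows in the chord quality. The diatonic chord on degree 1 would be B (I), but B–D–F# is the minor chord from B minor. As a borrowed chord it is labeled i.

i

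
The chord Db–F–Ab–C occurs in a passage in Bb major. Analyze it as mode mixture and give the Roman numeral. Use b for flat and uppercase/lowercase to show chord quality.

In Bb major scale degree 3 is D; Db is its lowered form, from Bb minor. Db–F–Ab–C is a major-seventh chord — the form found in Bb minor, not the diatonic iii (Dm). Borrowed into Bb major it is written bIIImaj7.

bIIImaj7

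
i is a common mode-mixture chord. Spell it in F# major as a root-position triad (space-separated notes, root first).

F# A C#

i is built on scale degree 1, which is F# in both F# major and its parallel. Stacking thirds in F# minor on F# gives F#–A–C#.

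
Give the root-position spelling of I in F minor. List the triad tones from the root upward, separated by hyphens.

I is built on scale degree 1, which is F in both F minor and its parallel. Stacking thirds in F major on F gives F–A–C.

F-A-C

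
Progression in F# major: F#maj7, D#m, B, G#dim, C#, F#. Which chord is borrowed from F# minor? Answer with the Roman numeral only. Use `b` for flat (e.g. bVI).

In F# major the diatonic chords are F#, G#m, A#m, B, C#, D#m, E#dim. F#maj7, D#m, B, C# and F# all belong to that set. G#dim (G#–B–D) doesn't fit — on degree 2 F# major would have G#m (ii). G#dim is the degree-2 chord of F# minor, so it is the borrowed ii°.

ii°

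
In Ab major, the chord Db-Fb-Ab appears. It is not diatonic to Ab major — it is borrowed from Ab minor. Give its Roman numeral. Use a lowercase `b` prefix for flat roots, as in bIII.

iv

Db is scale degree 4 in Ab major. Diatonically Ab major has Db (IV) on that degree; Db–Fb–Ab is instead the minor chord native to Ab minor, so it takes the label iv.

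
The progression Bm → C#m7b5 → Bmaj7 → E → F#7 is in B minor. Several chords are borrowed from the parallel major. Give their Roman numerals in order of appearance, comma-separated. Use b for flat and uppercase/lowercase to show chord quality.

In B minor (with V from harmonic minor) the diatonic chords are Bm, C#dim, D, Em, F#, G, A. Of the given chords, Bm, C#m7b5 and F#7 are diatonic. But Bmaj7 (B–D#–F#–A#) is foreign: the diatonic i on degree 1 is Bm, whereas Bmaj7 comes from B major. It is labeled Imaj7. But E (E–G#–B) is foreign: the diatonic iv on degree 4 is Em, whereas E comes from B major. It is labeled IV.

Imaj7, IV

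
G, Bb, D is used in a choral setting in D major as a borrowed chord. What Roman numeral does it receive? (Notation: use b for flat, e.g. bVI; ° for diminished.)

The root G is the diatonic 4th degree of D major; the borrowing shows in the chord quality. Diatonically D major has G (IV) on that degree; G–Bb–D is instead the minor chord native to D minor, so it takes the label iv.

iv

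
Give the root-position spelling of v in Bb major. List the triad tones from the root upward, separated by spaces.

F Ab C

v is built on scale degree 5, which is F in both Bb major and its parallel. Stacking thirds in Bb minor on F gives F–Ab–C.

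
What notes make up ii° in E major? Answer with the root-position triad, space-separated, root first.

F# A C

The root, F#, is scale degree 2 — the same note in E major and E minor; only the chord quality changes. Stacking thirds in E minor on F# gives F#–A–C.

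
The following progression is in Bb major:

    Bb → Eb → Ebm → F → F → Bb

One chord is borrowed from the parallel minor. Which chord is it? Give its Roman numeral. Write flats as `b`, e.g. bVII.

iv

Bb major has the diatonic set Bb, Cm, Dm, Eb, F, Gm, Adim. Of the given chords, Bb, Eb and F are diatonic. But Ebm (Eb–Gb–Bb) is foreign: the diatonic IV on degree 4 is Eb, whereas Ebm comes from Bb minor. It is labeled iv.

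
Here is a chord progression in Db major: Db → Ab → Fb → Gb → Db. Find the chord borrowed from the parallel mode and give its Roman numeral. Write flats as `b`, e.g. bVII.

bIII

The diatonic triads in Db major are Db, Ebm, Fm, Gb, Ab, Bbm, Cdim. Db, Ab and Gb all belong to that set. Fb (Fb–Ab–Cb) doesn't fit — on degree 3 Db major would have Fm (iii). Fb is the degree-3 chord of Db minor, so it is the borrowed bIII.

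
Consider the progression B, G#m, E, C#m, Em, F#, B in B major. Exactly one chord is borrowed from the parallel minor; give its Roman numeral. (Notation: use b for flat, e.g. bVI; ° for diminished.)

iv

The diatonic triads in B major are B, C#m, D#m, E, F#, G#m, A#dim. B, G#m, E, C#m and F# are all diatonic. Em (E–G–B) is not: scale degree 4 in B major carries E (IV). In B minor the chord on that degree is Em, so here it functions as iv, borrowed from the parallel minor.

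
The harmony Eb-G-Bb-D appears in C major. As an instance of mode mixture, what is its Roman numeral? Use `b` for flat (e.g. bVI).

Eb is the lowered form of scale degree 3 in C major (the diatonic degree 3 is E). Diatonically C major has Em (iii) on that degree; Eb–G–Bb–D is instead the major-seventh chord native to C minor, so it takes the label bIIImaj7.

bIIImaj7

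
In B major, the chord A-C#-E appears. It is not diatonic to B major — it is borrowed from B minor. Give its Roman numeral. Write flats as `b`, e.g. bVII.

In B major scale degree 7 is A#; A is its lowered form, from B minor. Diatonically B major has A#dim (vii°) on that degree; A–C#–E is instead the major chord native to B minor, so it takes the label bVII.

bVII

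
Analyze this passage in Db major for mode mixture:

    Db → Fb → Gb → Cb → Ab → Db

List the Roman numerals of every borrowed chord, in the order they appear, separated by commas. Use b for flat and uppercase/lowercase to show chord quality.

In Db major the diatonic chords are Db, Ebm, Fm, Gb, Ab, Bbm, Cdim. Of the given chords, Db, Gb and Ab are diatonic. But Fb (Fb–Ab–Cb) is foreign: the diatonic iii on degree 3 is Fm, whereas Fb comes from Db minor. It is labeled bIII. Cb (Cb–Eb–Gb) is not: scale degree 7 in Db major carries Cdim (vii°). In Db minor the chord on that degree is Cb, so here it functions as bVII, borrowed from the parallel minor.

bIII, bVII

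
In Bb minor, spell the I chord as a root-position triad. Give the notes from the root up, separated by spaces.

Bb D F

I is built on scale degree 1, which is Bb in both Bb minor and its parallel. Stacking thirds in Bb major on Bb gives Bb–D–F.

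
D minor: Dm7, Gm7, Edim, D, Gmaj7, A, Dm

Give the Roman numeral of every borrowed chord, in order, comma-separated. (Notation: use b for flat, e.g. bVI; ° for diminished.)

I, IVmaj7

In D minor (with V from harmonic minor) the diatonic chords are Dm, Edim, F, Gm, A, Bb, C. Of the given chords, Dm7, Gm7, Edim, A and Dm are diatonic. D (D–F#–A) is not: scale degree 1 in D minor carries Dm (i). In D major the chord on that degree is D, so here it functions as I, borrowed from the parallel major. Gmaj7 (G–B–D–F#) doesn't fit — on degree 4 D minor would have Gm (iv). Gmaj7 is the degree-4 chord of D major, so it is the borrowed IVmaj7.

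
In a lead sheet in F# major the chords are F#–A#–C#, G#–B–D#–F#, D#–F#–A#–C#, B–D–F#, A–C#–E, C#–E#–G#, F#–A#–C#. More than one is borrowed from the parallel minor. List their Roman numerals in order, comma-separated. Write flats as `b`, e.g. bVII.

iv, bIII

In F# major the diatonic chords are F#, G#m, A#m, B, C#, D#m, E#dim. Of the given chords, F#–A#–C# = F#, G#–B–D#–F# = G#m7, D#–F#–A#–C# = D#m7 and C#–E#–G# = C# are diatonic. B–D–F# is not: scale degree 4 in F# major carries B (IV). In F# minor the chord on that degree is Bm, so here it functions as iv, borrowed from the parallel minor. But A–C#–E is foreign: the diatonic iii on degree 3 is A#m, whereas A comes from F# minor. It is labeled bIII.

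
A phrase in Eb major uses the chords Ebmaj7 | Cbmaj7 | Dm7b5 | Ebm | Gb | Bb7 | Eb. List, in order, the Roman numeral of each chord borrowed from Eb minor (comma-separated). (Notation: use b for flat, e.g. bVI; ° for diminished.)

In Eb major the diatonic chords are Eb, Fm, Gm, Ab, Bb, Cm, Ddim. Ebmaj7, Dm7b5, Bb7 and Eb all belong to that set. But Cbmaj7 (Cb–Eb–Gb–Bb) is foreign: the diatonic vi on degree 6 is Cm, whereas Cbmaj7 comes from Eb minor. It is labeled bVImaj7. Ebm (Eb–Gb–Bb) doesn't fit — on degree 1 Eb major would have Eb (I). Ebm is the degree-1 chord of Eb minor, so it is the borrowed i. Gb (Gb–Bb–Db) is not: scale degree 3 in Eb major carries Gm (iii). In Eb minor the chord on that degree is Gb, so here it functions as bIII, borrowed from the parallel minor.

bVImaj7, i, bIII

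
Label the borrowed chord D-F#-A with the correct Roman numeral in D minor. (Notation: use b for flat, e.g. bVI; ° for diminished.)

The root D is the diatonic 1st degree of D minor; the borrowing shows in the chord quality. D–F#–A is a major chord — the form found in D major, not the diatonic i (Dm). Borrowed into D minor it is written I.

I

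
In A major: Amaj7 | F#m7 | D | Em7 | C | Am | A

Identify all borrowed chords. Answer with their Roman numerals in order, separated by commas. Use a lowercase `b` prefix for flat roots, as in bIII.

v7, bIII, i

In A major the diatonic chords are A, Bm, C#m, D, E, F#m, G#dim. Amaj7, F#m7, D and A all belong to that set. Em7 (E–G–B–D) is not: scale degree 5 in A major carries E (V). In A minor the chord on that degree is Em7, so here it functions as v7, borrowed from the parallel minor. C (C–E–G) is not: scale degree 3 in A major carries C#m (iii). In A minor the chord on that degree is C, so here it functions as bIII, borrowed from the parallel minor. Am (A–C–E) is not: scale degree 1 in A major carries A (I). In A minor the chord on that degree is Am, so here it functions as i, borrowed from the parallel minor.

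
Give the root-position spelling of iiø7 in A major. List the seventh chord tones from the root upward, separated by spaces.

B D F A

iiø7 is built on scale degree 2, which is B in both A major and its parallel. Building the half-diminished-seventh chord from the parallel minor on B: B–D–F–A.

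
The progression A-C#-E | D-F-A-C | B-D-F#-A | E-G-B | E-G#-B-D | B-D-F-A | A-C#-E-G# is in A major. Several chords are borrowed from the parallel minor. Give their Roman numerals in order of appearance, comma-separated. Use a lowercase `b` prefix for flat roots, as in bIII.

iv7, v, iiø7

The diatonic triads in A major are A, Bm, C#m, D, E, F#m, G#dim. Of the given chords, A–C#–E = A, B–D–F#–A = Bm7, E–G#–B–D = E7 and A–C#–E–G# = Amaj7 are diatonic. D–F–A–C doesn't fit — on degree 4 A major would have D (IV). Dm7 is the degree-4 chord of A minor, so it is the borrowed iv7. E–G–B doesn't fit — on degree 5 A major would have E (V). Em is the degree-5 chord of A minor, so it is the borrowed v. But B–D–F–A is foreign: the diatonic ii on degree 2 is Bm, whereas Bm7b5 comes from A minor. It is labeled iiø7.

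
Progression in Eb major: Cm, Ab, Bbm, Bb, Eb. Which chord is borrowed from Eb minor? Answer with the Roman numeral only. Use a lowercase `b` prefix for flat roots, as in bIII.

Eb major has the diatonic set Eb, Fm, Gm, Ab, Bb, Cm, Ddim. Cm, Ab, Bb and Eb are all diatonic. Bbm (Bb–Db–F) is not: scale degree 5 in Eb major carries Bb (V). In Eb minor the chord on that degree is Bbm, so here it functions as v, borrowed from the parallel minor.

v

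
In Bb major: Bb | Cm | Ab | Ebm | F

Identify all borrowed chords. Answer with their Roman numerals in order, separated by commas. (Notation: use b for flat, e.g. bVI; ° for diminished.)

Bb major has the diatonic set Bb, Cm, Dm, Eb, F, Gm, Adim. Bb, Cm and F are all diatonic. But Ab (Ab–C–Eb) is foreign: the diatonic vii° on degree 7 is Adim, whereas Ab comes from Bb minor. It is labeled bVII. But Ebm (Eb–Gb–Bb) is foreign: the diatonic IV on degree 4 is Eb, whereas Ebm comes from Bb minor. It is labeled iv.

bVII, iv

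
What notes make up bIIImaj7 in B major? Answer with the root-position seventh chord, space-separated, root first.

bIIImaj7 is built on the lowered scale degree 3. In B major degree 3 is D#; lowered it becomes D. Building the major-seventh chord from the parallel minor on D: D–F#–A–C#.

D F# A C#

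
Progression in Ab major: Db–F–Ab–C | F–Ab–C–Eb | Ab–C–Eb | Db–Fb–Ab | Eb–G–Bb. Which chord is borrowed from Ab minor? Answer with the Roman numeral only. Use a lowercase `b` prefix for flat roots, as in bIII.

In Ab major the diatonic chords are Ab, Bbm, Cm, Db, Eb, Fm, Gdim. Db–F–Ab–C = Dbmaj7, F–Ab–C–Eb = Fm7, Ab–C–Eb = Ab and Eb–G–Bb = Eb all belong to that set. But Db–Fb–Ab is foreign: the diatonic IV on degree 4 is Db, whereas Dbm comes from Ab minor. It is labeled iv.

iv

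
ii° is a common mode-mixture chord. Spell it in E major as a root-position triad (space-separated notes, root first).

ii° is built on scale degree 2, which is F# in both E major and its parallel. In E minor the chord on F# is F#–A–C.

F# A C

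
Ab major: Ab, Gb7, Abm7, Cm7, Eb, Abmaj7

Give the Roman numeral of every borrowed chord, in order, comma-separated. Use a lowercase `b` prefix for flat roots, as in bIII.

Ab major has the diatonic set Ab, Bbm, Cm, Db, Eb, Fm, Gdim. Ab, Cm7, Eb and Abmaj7 are all diatonic. But Gb7 (Gb–Bb–Db–Fb) is foreign: the diatonic vii° on degree 7 is Gdim, whereas Gb7 comes from Ab minor. It is labeled bVII7. Abm7 (Ab–Cb–Eb–Gb) doesn't fit — on degree 1 Ab major would have Ab (I). Abm7 is the degree-1 chord of Ab minor, so it is the borrowed i7.

bVII7, i7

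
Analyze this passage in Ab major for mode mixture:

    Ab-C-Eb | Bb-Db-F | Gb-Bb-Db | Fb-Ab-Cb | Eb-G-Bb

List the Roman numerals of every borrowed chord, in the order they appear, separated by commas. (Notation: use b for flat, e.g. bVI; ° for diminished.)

Ab major has the diatonic set Ab, Bbm, Cm, Db, Eb, Fm, Gdim. Ab–C–Eb = Ab, Bb–Db–F = Bbm and Eb–G–Bb = Eb all belong to that set. But Gb–Bb–Db is foreign: the diatonic vii° on degree 7 is Gdim, whereas Gb comes from Ab minor. It is labeled bVII. Fb–Ab–Cb is not: scale degree 6 in Ab major carries Fm (vi). In Ab minor the chord on that degree is Fb, so here it functions as bVI, borrowed from the parallel minor.

bVII, bVI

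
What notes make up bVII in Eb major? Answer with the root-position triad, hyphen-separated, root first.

The root of bVII is the lowered 7th degree: D becomes Db. Building the major chord from the parallel minor on Db: Db–F–Ab.

Db-F-Ab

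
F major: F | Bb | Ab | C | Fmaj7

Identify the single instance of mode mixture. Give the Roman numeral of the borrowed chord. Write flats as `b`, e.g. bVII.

bIII

In F major the diatonic chords are F, Gm, Am, Bb, C, Dm, Edim. Of the given chords, F, Bb, C and Fmaj7 are diatonic. Ab (Ab–C–Eb) doesn't fit — on degree 3 F major would have Am (iii). Ab is the degree-3 chord of F minor, so it is the borrowed bIII.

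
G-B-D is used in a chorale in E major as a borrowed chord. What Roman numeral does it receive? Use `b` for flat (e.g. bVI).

The root G is the lowered 3rd scale degree — diatonically E major has G# there. G–B–D is a major chord — the form found in E minor, not the diatonic iii (G#m). Borrowed into E major it is written bIII.

bIII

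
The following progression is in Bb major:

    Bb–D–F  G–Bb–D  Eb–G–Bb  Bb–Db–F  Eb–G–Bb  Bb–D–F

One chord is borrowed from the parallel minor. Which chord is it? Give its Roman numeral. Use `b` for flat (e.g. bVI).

i

The diatonic triads in Bb major are Bb, Cm, Dm, Eb, F, Gm, Adim. Bb–D–F = Bb, G–Bb–D = Gm and Eb–G–Bb = Eb are all diatonic. But Bb–Db–F is foreign: the diatonic I on degree 1 is Bb, whereas Bbm comes from Bb minor. It is labeled i.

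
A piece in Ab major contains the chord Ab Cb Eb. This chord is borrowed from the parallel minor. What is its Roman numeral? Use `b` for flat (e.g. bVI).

The root Ab is the diatonic 1st degree of Ab major; the borrowing shows in the chord quality. The diatonic chord on degree 1 would be Ab (I), but Ab–Cb–Eb is the minor chord from Ab minor. As a borrowed chord it is labeled i.

i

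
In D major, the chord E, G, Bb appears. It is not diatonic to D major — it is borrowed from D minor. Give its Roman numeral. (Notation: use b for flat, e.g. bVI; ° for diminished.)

E is scale degree 2 in D major. Diatonically D major has Em (ii) on that degree; E–G–Bb is instead the diminished chord native to D minor, so it takes the label ii°.

ii°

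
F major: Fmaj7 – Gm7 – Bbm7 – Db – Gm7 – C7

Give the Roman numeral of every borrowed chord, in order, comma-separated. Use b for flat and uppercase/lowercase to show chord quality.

iv7, bVI

In F major the diatonic chords are F, Gm, Am, Bb, C, Dm, Edim. Of the given chords, Fmaj7, Gm7 and C7 are diatonic. Bbm7 (Bb–Db–F–Ab) doesn't fit — on degree 4 F major would have Bb (IV). Bbm7 is the degree-4 chord of F minor, so it is the borrowed iv7. Db (Db–F–Ab) is not: scale degree 6 in F major carries Dm (vi). In F minor the chord on that degree is Db, so here it functions as bVI, borrowed from the parallel minor.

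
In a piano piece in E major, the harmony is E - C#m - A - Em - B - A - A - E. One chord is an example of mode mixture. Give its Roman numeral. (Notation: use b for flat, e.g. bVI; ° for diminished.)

i

In E major the diatonic chords are E, F#m, G#m, A, B, C#m, D#dim. E, C#m, A and B all belong to that set. Em (E–G–B) doesn't fit — on degree 1 E major would have E (I). Em is the degree-1 chord of E minor, so it is the borrowed i.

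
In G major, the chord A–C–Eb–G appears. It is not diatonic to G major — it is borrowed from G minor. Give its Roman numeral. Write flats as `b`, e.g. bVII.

The root A is the diatonic 2nd degree of G major; the borrowing shows in the chord quality. Diatonically G major has Am (ii) on that degree; A–C–Eb–G is instead the half-diminished-seventh chord native to G minor, so it takes the label iiø7.

iiø7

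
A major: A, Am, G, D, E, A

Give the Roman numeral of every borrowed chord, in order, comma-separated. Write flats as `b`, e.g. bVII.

i, bVII

A major has the diatonic set A, Bm, C#m, D, E, F#m, G#dim. A, D and E are all diatonic. Am (A–C–E) doesn't fit — on degree 1 A major would have A (I). Am is the degree-1 chord of A minor, so it is the borrowed i. G (G–B–D) doesn't fit — on degree 7 A major would have G#dim (vii°). G is the degree-7 chord of A minor, so it is the borrowed bVII.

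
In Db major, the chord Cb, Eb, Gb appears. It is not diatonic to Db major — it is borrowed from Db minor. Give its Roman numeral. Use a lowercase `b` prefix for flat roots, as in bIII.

bVII

Cb is the lowered form of scale degree 7 in Db major (the diatonic degree 7 is C). The diatonic chord on degree 7 would be Cdim (vii°), but Cb–Eb–Gb is the major chord from Db minor. As a borrowed chord it is labeled bVII.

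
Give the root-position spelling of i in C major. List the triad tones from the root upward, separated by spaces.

C Eb G

i is built on scale degree 1, which is C in both C major and its parallel. In C minor the chord on C is C–Eb–G.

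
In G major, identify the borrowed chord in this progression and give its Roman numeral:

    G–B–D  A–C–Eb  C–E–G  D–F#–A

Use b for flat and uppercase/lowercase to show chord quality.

In G major the diatonic chords are G, Am, Bm, C, D, Em, F#dim. G–B–D = G, C–E–G = C and D–F#–A = D are all diatonic. A–C–Eb doesn't fit — on degree 2 G major would have Am (ii). Adim is the degree-2 chord of G minor, so it is the borrowed ii°.

ii°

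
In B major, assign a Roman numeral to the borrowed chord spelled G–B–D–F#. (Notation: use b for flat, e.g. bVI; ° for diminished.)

G is the lowered form of scale degree 6 in B major (the diatonic degree 6 is G#). Diatonically B major has G#m (vi) on that degree; G–B–D–F# is instead the major-seventh chord native to B minor, so it takes the label bVImaj7.

bVImaj7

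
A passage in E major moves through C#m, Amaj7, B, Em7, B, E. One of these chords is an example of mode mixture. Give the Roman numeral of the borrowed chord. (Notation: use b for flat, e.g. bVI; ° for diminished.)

The diatonic triads in E major are E, F#m, G#m, A, B, C#m, D#dim. Of the given chords, C#m, Amaj7, B and E are diatonic. But Em7 (E–G–B–D) is foreign: the diatonic I on degree 1 is E, whereas Em7 comes from E minor. It is labeled i7.

i7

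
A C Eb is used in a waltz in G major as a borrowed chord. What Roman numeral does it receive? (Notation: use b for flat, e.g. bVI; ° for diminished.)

The root A is the diatonic 2nd degree of G major; the borrowing shows in the chord quality. Diatonically G major has Am (ii) on that degree; A–C–Eb is instead the diminished chord native to G minor, so it takes the label ii°.

ii°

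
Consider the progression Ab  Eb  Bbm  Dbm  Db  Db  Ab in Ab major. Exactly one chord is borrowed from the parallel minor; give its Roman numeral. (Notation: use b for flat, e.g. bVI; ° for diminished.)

iv

In Ab major the diatonic chords are Ab, Bbm, Cm, Db, Eb, Fm, Gdim. Of the given chords, Ab, Eb, Bbm and Db are diatonic. But Dbm (Db–Fb–Ab) is foreign: the diatonic IV on degree 4 is Db, whereas Dbm comes from Ab minor. It is labeled iv.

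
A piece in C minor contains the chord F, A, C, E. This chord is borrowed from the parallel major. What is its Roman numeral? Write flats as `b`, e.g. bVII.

IVmaj7

The root F is the diatonic 4th degree of C minor; the borrowing shows in the chord quality. F–A–C–E is a major-seventh chord — the form found in C major, not the diatonic iv (Fm). Borrowed into C minor it is written IVmaj7.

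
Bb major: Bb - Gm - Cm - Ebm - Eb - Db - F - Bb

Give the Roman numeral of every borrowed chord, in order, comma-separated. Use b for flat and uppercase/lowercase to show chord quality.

iv, bIII

Bb major has the diatonic set Bb, Cm, Dm, Eb, F, Gm, Adim. Bb, Gm, Cm, Eb and F are all diatonic. Ebm (Eb–Gb–Bb) doesn't fit — on degree 4 Bb major would have Eb (IV). Ebm is the degree-4 chord of Bb minor, so it is the borrowed iv. Db (Db–F–Ab) doesn't fit — on degree 3 Bb major would have Dm (iii). Db is the degree-3 chord of Bb minor, so it is the borrowed bIII.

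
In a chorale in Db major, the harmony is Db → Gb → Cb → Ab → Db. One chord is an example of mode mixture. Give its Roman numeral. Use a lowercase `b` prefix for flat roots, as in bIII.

bVII

In Db major the diatonic chords are Db, Ebm, Fm, Gb, Ab, Bbm, Cdim. Of the given chords, Db, Gb and Ab are diatonic. But Cb (Cb–Eb–Gb) is foreign: the diatonic vii° on degree 7 is Cdim, whereas Cb comes from Db minor. It is labeled bVII.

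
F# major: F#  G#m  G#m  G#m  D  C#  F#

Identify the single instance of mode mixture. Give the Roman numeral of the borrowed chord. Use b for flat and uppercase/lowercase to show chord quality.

In F# major the diatonic chords are F#, G#m, A#m, B, C#, D#m, E#dim. F#, G#m and C# all belong to that set. But D (D–F#–A) is foreign: the diatonic vi on degree 6 is D#m, whereas D comes from F# minor. It is labeled bVI.

bVI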